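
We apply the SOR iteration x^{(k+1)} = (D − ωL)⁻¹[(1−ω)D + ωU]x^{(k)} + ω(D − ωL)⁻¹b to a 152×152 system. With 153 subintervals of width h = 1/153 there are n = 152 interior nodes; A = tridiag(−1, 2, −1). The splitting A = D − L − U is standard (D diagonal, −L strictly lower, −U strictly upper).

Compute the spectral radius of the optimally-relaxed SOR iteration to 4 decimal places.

ρ_SOR = 0.9598

n=152: λ(B_J) = 1 − λ(A)/2 = cos(kπ/153); k=1 gives ρ_J = 0.9998.
root = sin(π/153) = 0.02053  (since 1−cos² = sin²).
Then 2/(1+√(1−ρ_J²)) = 2/(1+0.02053); ω* = 2/1.02053 = 1.9598.
At ω = 1.9598 every |λ(B_ω)| = ω−1, so ρ_SOR = 0.9598.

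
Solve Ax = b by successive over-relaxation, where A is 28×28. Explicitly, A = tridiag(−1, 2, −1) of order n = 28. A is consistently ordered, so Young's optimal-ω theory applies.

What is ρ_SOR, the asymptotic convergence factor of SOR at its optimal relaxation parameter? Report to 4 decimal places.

ρ_SOR = 0.8049

With n=28, ρ(Jacobi) = cos(π/29) = 0.9941.
1 − cos²(π/29) = sin²(π/29) ⇒ √(1−ρ_J²) = sin(π/29) = 0.10812.
ω* = 2/(1 + 0.10812) = 2/1.10812 = 1.8049.
[ρ_SOR] ω* − 1 = 0.8049.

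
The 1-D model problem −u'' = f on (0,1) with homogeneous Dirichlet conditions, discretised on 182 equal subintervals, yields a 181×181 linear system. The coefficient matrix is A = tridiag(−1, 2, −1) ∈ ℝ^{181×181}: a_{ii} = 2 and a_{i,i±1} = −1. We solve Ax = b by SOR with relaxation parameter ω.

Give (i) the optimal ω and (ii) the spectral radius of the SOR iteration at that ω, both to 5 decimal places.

ω* = 1.96606, ρ_SOR = 0.96606

½·tridiag(1,0,1) at n=181: λ_k = cos(kπ/182); max |λ| at k=1 ⇒ ρ_J = cos(π/182) ≈ 0.99985.
√(1−ρ_J²) = |sin(π/182)| = 0.017261
ω* = 2 / (1 + 0.017261) = 2 / 1.017261 ≈ 1.96606.
At ω = 1.96606 every |λ(B_ω)| = ω−1, so ρ_SOR = 0.96606.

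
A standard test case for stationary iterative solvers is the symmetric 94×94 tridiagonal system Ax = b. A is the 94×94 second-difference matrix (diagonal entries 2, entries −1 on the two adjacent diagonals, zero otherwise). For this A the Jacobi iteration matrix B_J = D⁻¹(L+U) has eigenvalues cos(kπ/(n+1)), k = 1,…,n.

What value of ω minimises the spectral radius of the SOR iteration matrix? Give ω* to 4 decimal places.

n=94: λ(B_J) = 1 − λ(A)/2 = cos(kπ/95); k=1 gives ρ_J = 0.9995.
√(1−ρ_J²) simplifies to sin(π/95) = 0.03306.
Young: ω* = 2/(1+√(1−ρ_J²)) = 2/(1+0.03306) = 2/1.03306 = 1.9360.
Hence ρ(B_{ω*}) = 1.9360 − 1 = 0.9360.

ω* = 1.9360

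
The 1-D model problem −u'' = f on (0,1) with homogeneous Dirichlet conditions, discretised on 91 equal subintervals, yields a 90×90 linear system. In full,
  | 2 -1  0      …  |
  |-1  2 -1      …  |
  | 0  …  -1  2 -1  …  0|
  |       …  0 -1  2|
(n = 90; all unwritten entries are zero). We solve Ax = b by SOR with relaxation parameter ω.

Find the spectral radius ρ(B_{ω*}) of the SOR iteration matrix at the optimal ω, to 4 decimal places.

ρ_SOR = 0.9333

With n=90, ρ(Jacobi) = cos(π/91) = 0.9994.
root = sin(π/91) = 0.03452  (since 1−cos² = sin²).
Then 2/(1+√(1−ρ_J²)) = 2/(1+0.03452); ω* = 2/1.03452 = 1.9333.
ρ(B_{ω*}) = ω*−1 = 0.9333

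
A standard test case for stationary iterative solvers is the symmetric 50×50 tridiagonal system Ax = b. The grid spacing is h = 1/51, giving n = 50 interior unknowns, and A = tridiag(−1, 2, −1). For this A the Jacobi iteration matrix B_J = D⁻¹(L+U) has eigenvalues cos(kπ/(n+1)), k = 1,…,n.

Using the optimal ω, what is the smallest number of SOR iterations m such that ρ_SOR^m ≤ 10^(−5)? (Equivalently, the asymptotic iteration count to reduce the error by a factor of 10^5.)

m = 94

ρ_J = max_k |cos(kπ/51)| = cos(π/51) = 0.9981033
1 − cos²(π/51) = sin²(π/51) ⇒ √(1−ρ_J²) = sin(π/51) = 0.0615609.
[ω*] 2 ÷ (1 + 0.0615609) = 2 ÷ 1.0615609 = 1.8840181.
ρ_SOR = ω* − 1 ≈ 0.8840181.
5·ln10 = 11.5129; −ln(0.8840181) = 0.123278; m = ⌈11.5129/0.123278⌉ = ⌈93.390⌉ = 94.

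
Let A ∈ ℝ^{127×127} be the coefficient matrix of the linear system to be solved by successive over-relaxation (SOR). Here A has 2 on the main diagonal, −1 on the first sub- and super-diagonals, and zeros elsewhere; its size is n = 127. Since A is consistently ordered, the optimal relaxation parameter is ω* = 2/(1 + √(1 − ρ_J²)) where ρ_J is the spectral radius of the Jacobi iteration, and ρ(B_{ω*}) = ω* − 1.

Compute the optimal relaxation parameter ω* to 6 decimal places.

ω* = 1.952093

n=127: λ(B_J) = 1 − λ(A)/2 = cos(kπ/128); k=1 gives ρ_J = 0.999699.
√(1−ρ_J²) = |sin(π/128)| = 0.0245412
[ω*] 2 ÷ (1 + 0.0245412) = 2 ÷ 1.0245412 = 1.952093.
Hence ρ(B_{ω*}) = 1.952093 − 1 = 0.952093.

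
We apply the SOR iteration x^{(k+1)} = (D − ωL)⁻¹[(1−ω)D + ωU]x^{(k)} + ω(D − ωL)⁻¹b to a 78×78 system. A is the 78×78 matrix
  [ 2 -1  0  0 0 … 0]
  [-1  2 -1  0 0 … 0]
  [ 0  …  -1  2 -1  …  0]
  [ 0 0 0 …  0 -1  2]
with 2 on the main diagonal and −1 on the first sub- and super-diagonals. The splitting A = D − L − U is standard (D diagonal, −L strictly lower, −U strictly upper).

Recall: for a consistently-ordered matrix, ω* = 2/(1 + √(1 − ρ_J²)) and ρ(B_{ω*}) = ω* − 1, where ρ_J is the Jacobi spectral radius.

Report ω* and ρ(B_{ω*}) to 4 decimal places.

ω* = 1.9235, ρ_SOR = 0.9235

½·tridiag(1,0,1) at n=78: λ_k = cos(kπ/79); max |λ| at k=1 ⇒ ρ_J = cos(π/79) ≈ 0.9992.
√(1−ρ_J²) = |sin(π/79)| = 0.03976
So ω* = 2/1.03976 = 1.9235 (Young).
[ρ_SOR] ω* − 1 = 0.9235.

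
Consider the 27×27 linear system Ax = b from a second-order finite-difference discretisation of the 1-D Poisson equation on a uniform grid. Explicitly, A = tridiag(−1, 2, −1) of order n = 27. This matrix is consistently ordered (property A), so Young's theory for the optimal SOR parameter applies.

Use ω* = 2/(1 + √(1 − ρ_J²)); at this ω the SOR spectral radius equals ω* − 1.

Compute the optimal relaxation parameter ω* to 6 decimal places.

ω* = 1.798619

B_J for the 27×27 system has eigenvalues cos(kπ/28); ρ_J = cos(π/28) = 0.993712.
root = sin(π/28) = 0.1119645  (since 1−cos² = sin²).
[ω*] 2 ÷ (1 + 0.1119645) = 2 ÷ 1.1119645 = 1.798619.
and ρ(B_{ω*}) = 1.798619 − 1 = 0.798619.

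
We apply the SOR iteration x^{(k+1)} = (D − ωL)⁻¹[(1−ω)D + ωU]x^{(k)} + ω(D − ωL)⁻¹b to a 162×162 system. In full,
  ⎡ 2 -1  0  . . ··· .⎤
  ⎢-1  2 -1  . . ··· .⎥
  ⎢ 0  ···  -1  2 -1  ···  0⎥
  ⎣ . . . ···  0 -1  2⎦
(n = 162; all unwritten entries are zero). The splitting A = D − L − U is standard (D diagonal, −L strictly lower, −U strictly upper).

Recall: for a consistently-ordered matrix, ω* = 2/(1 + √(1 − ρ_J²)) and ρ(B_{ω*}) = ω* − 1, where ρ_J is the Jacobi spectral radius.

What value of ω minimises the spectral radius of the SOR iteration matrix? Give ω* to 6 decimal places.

ρ_J = max_k |cos(kπ/163)| = cos(π/163) = 0.999814
root = sin(π/163) = 0.0192724  (since 1−cos² = sin²).
Then 2/(1+√(1−ρ_J²)) = 2/(1+0.0192724); ω* = 2/1.0192724 = 1.962184.
ρ(B_{ω*}) = ω*−1 = 0.962184

ω* = 1.962184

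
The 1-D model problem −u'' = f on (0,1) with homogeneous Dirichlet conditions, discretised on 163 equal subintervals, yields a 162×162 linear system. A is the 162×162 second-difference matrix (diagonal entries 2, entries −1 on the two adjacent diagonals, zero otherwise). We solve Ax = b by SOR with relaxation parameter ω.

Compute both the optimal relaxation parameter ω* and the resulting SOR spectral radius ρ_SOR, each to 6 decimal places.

spectrum of D⁻¹(L+U) = {cos(kπ/163) : 1≤k≤162}; ρ_J = cos(π/163) = 0.999814.
√(1−ρ_J²) = |sin(π/163)| = 0.0192724
ω* = 2/(1+0.0192724) = 1.962184
ρ_SOR = ω* − 1 ≈ 0.962184.

ω* = 1.962184, ρ_SOR = 0.962184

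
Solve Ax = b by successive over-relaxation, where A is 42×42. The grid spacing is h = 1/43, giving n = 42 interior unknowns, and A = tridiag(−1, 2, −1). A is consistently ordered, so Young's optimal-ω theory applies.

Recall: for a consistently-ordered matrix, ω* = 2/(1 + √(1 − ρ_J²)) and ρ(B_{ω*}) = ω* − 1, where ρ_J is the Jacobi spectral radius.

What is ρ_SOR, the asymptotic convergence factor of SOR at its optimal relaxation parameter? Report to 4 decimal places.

ρ_SOR = 0.8639

spectrum of D⁻¹(L+U) = {cos(kπ/43) : 1≤k≤42}; ρ_J = cos(π/43) = 0.9973.
√(1 − cos²(π/43)) = sin(π/43) ≈ 0.07300.
ω* = 2/(1 + 0.07300) = 2/1.07300 = 1.8639.
Hence ρ(B_{ω*}) = 1.8639 − 1 = 0.8639.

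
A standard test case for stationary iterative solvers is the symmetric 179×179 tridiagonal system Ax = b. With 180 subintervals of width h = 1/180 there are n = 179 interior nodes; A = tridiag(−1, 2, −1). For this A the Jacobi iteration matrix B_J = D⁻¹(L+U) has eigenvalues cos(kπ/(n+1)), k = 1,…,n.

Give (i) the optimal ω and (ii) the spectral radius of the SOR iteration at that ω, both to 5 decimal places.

n=179: λ(B_J) = 1 − λ(A)/2 = cos(kπ/180); k=1 gives ρ_J = 0.99985.
√(1−ρ_J²) = |sin(π/180)| = 0.017452
Then 2/(1+√(1−ρ_J²)) = 2/(1+0.017452); ω* = 2/1.017452 = 1.96569.
ρ_SOR = ω* − 1 ≈ 0.96569.

ω* = 1.96569, ρ_SOR = 0.96569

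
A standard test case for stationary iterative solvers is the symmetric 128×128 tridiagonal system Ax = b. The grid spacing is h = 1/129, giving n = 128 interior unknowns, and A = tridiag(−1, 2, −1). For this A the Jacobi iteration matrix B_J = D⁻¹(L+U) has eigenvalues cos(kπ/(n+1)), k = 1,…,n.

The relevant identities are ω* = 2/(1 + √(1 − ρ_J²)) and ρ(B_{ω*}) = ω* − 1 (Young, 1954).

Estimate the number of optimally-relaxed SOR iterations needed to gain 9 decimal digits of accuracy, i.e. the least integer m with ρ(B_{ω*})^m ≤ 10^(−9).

m = 426

B_J for the 128×128 system has eigenvalues cos(kπ/129); ρ_J = cos(π/129) = 0.9997035.
√(1−ρ_J²) = |sin(π/129)| = 0.0243510
ω* = 2 / (1 + 0.0243510) = 2 / 1.0243510 ≈ 1.9524558.
ρ(B_{ω*}) = ω*−1 = 0.9524558
9·ln10 = 20.7233; −ln(0.9524558) = 0.0487116; m = ⌈20.7233/0.0487116⌉ = ⌈425.428⌉ = 426.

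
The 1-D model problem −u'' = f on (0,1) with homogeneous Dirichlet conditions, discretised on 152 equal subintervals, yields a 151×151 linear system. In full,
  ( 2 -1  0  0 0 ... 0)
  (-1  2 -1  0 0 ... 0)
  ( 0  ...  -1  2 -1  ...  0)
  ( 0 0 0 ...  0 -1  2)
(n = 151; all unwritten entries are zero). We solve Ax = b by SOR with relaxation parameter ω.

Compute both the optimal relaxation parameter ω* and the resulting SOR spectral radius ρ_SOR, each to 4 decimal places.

B_J for the 151×151 system has eigenvalues cos(kπ/152); ρ_J = cos(π/152) = 0.9998.
√(1 − cos²(π/152)) = sin(π/152) ≈ 0.02067.
ω* = 2 / (1 + 0.02067) = 2 / 1.02067 ≈ 1.9595.
ρ_SOR = ω* − 1 ≈ 0.9595.

ω* = 1.9595, ρ_SOR = 0.9595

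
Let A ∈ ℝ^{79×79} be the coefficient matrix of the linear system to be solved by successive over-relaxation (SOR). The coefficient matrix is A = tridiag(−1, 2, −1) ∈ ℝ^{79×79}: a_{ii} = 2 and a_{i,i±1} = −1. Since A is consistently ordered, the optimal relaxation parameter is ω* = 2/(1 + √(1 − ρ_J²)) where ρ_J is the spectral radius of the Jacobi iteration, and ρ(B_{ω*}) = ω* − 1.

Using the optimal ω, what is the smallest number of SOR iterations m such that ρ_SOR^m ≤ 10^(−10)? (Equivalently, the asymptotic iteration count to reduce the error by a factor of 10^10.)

m = 294

[ρ_J] n=79: ρ(B_J) = cos(π/(n+1)) = cos(π/80) = 0.9992290.
root = sin(π/80) = 0.0392598  (since 1−cos² = sin²).
ω* = 2/(1+0.0392598) = 1.9244466
At ω = 1.9244466 every |λ(B_ω)| = ω−1, so ρ_SOR = 0.9244466.
Need (0.9244466)^m ≤ 10^(−10): m ≥ 10·ln10/|ln 0.9244466| = 23.0259/0.07856 = 293.100 ⇒ m = 294.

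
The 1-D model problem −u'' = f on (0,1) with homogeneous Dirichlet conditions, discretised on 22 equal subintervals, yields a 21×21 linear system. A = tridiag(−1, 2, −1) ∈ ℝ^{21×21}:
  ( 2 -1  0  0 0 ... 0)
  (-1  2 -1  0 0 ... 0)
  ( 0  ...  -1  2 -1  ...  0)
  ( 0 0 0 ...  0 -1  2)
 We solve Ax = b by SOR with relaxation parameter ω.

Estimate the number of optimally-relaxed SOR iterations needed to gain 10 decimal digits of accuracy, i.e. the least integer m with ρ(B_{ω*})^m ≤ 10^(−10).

½·tridiag(1,0,1) at n=21: λ_k = cos(kπ/22); max |λ| at k=1 ⇒ ρ_J = cos(π/22) ≈ 0.9898214.
√(1−ρ_J²) = |sin(π/22)| = 0.1423148
Young: ω* = 2/(1+√(1−ρ_J²)) = 2/(1+0.1423148) = 2/1.1423148 = 1.7508309.
At ω = 1.7508309 every |λ(B_ω)| = ω−1, so ρ_SOR = 0.7508309.
ρ_SOR^m ≤ 10^(−10) ⇔ m ≥ 10·ln10/(−ln 0.7508309) = 23.0259/0.286575 = 80.349; m = ⌈80.349⌉ = 81.

m = 81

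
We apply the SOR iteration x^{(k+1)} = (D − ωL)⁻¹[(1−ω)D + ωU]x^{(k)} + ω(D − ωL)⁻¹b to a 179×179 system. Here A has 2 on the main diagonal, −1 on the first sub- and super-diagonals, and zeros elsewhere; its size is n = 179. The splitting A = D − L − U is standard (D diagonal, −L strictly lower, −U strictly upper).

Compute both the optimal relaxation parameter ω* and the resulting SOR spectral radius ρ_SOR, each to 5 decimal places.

ω* = 1.96569, ρ_SOR = 0.96569

spectrum of D⁻¹(L+U) = {cos(kπ/180) : 1≤k≤179}; ρ_J = cos(π/180) = 0.99985.
√(1−ρ_J²) simplifies to sin(π/180) = 0.017452.
So ω* = 2/1.017452 = 1.96569 (Young).
and ρ(B_{ω*}) = 1.96569 − 1 = 0.96569.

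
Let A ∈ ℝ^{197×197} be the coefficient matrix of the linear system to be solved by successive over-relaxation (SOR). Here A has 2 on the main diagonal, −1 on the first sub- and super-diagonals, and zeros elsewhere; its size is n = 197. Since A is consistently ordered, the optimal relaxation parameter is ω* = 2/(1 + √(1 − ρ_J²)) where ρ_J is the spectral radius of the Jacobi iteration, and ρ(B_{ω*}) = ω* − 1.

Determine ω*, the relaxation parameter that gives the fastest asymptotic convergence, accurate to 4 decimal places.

ω* = 1.9688

spectrum of D⁻¹(L+U) = {cos(kπ/198) : 1≤k≤197}; ρ_J = cos(π/198) = 0.9999.
1 − cos²(π/198) = sin²(π/198) ⇒ √(1−ρ_J²) = sin(π/198) = 0.01587.
So ω* = 2/1.01587 = 1.9688 (Young).
ρ(B_{ω*}) = ω*−1 = 0.9688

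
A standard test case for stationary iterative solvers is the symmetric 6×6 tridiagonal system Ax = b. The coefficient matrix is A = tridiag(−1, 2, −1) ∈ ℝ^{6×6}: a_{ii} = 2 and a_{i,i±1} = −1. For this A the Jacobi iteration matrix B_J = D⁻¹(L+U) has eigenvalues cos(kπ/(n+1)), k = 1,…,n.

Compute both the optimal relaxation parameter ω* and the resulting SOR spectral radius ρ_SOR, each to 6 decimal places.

B_J for the 6×6 system has eigenvalues cos(kπ/7); ρ_J = cos(π/7) = 0.900969.
√(1 − cos²(π/7)) = sin(π/7) ≈ 0.4338837.
Then 2/(1+√(1−ρ_J²)) = 2/(1+0.4338837); ω* = 2/1.4338837 = 1.394813.
Hence ρ(B_{ω*}) = 1.394813 − 1 = 0.394813.

ω* = 1.394813, ρ_SOR = 0.394813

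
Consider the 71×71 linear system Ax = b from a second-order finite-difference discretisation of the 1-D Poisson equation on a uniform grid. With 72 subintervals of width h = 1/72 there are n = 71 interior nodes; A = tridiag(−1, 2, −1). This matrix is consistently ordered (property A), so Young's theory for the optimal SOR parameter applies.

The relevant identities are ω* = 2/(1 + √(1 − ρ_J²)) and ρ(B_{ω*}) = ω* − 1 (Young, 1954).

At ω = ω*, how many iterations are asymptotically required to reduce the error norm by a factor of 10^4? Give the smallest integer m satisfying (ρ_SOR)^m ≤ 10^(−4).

n=71: λ(B_J) = 1 − λ(A)/2 = cos(kπ/72); k=1 gives ρ_J = 0.9990482.
√(1−ρ_J²) simplifies to sin(π/72) = 0.0436194.
Then 2/(1+√(1−ρ_J²)) = 2/(1+0.0436194); ω* = 2/1.0436194 = 1.9164075.
and ρ(B_{ω*}) = 1.9164075 − 1 = 0.9164075.
For 4 digits: m = 4·ln10 / (−ln 0.9164075) = 9.21034/0.0872941 = 105.509; round up → m = 106.

m = 106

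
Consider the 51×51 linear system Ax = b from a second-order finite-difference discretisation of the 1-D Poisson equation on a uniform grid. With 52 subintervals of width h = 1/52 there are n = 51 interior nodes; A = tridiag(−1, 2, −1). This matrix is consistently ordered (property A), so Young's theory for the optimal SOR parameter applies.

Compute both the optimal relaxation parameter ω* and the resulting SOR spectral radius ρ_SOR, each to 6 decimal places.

ρ_J = max_k |cos(kπ/52)| = cos(π/52) = 0.998176
√(1 − cos²(π/52)) = sin(π/52) ≈ 0.0603785.
ω* = 2/(1 + 0.0603785) = 2/1.0603785 = 1.886119.
[ρ_SOR] ω* − 1 = 0.886119.

ω* = 1.886119, ρ_SOR = 0.886119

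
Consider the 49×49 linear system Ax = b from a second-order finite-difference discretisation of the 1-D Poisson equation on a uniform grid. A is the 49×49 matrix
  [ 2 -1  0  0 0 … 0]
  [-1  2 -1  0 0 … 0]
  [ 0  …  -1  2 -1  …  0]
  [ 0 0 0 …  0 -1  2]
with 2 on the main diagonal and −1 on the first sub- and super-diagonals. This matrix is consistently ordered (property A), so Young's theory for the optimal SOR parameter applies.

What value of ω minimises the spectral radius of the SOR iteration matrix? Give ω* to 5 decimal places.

ω* = 1.88184

ρ_J = max_k |cos(kπ/50)| = cos(π/50) = 0.99803
√(1 − cos²(π/50)) = sin(π/50) ≈ 0.062791.
ω* = 2/(1+0.062791) = 1.88184
ρ(B_{ω*}) = ω*−1 = 0.88184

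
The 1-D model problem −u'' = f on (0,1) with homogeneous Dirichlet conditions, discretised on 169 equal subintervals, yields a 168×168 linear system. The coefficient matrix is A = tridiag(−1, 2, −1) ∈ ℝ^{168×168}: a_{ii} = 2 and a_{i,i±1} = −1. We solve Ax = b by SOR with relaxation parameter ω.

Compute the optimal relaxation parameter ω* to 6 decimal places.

ρ_J = max_k |cos(kπ/169)| = cos(π/169) = 0.999827
1 − cos²(π/169) = sin²(π/169) ⇒ √(1−ρ_J²) = sin(π/169) = 0.0185882.
So ω* = 2/1.0185882 = 1.963502 (Young).
ρ_SOR = ω* − 1 ≈ 0.963502.

ω* = 1.963502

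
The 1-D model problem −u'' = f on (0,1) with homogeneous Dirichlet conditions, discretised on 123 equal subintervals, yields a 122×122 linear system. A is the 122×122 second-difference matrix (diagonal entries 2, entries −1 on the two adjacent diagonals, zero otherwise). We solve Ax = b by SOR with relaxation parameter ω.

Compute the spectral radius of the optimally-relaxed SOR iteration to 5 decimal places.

[ρ_J] n=122: ρ(B_J) = cos(π/(n+1)) = cos(π/123) = 0.99967.
root = sin(π/123) = 0.025539  (since 1−cos² = sin²).
[ω*] 2 ÷ (1 + 0.025539) = 2 ÷ 1.025539 = 1.95019.
ρ_SOR = ω* − 1 = 1.95019 − 1 = 0.95019.

ρ_SOR = 0.95019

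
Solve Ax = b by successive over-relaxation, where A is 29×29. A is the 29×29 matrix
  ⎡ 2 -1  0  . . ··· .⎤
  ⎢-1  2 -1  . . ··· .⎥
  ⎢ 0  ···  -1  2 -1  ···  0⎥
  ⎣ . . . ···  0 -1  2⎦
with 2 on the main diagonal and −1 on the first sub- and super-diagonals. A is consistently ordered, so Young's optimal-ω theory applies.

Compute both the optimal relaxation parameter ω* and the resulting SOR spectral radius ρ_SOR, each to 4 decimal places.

ω* = 1.8107, ρ_SOR = 0.8107

[ρ_J] n=29: ρ(B_J) = cos(π/(n+1)) = cos(π/30) = 0.9945.
root = sin(π/30) = 0.10453  (since 1−cos² = sin²).
Young: ω* = 2/(1+√(1−ρ_J²)) = 2/(1+0.10453) = 2/1.10453 = 1.8107.
At ω = 1.8107 every |λ(B_ω)| = ω−1, so ρ_SOR = 0.8107.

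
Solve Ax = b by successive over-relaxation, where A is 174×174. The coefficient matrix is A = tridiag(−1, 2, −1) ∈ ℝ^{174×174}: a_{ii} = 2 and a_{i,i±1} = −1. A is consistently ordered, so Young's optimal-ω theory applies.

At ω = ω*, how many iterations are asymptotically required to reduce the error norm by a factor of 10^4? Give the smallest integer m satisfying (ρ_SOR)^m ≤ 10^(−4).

m = 257

With n=174, ρ(Jacobi) = cos(π/175) = 0.9998389.
√(1−ρ_J²) simplifies to sin(π/175) = 0.0179510.
Young: ω* = 2/(1+√(1−ρ_J²)) = 2/(1+0.0179510) = 2/1.0179510 = 1.9647311.
and ρ(B_{ω*}) = 1.9647311 − 1 = 0.9647311.
For 4 digits: m = 4·ln10 / (−ln 0.9647311) = 9.21034/0.0359059 = 256.513; round up → m = 257.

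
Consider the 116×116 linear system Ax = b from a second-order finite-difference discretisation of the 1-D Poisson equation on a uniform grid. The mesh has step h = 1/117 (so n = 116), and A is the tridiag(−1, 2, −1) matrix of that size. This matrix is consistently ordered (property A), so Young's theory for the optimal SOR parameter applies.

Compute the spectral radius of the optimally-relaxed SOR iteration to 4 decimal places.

B_J for the 116×116 system has eigenvalues cos(kπ/117); ρ_J = cos(π/117) = 0.9996.
√(1−ρ_J²) = |sin(π/117)| = 0.02685
ω* = 2 / (1 + 0.02685) = 2 / 1.02685 ≈ 1.9477.
ρ(B_{ω*}) = ω*−1 = 0.9477

ρ_SOR = 0.9477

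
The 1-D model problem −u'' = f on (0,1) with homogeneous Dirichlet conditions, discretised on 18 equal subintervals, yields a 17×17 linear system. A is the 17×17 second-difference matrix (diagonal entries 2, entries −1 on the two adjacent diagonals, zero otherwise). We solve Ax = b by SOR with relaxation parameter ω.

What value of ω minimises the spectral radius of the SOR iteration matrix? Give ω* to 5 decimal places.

ρ_J = max_k |cos(kπ/18)| = cos(π/18) = 0.98481
√(1 − cos²(π/18)) = sin(π/18) ≈ 0.173648.
ω* = 2/(1 + 0.173648) = 2/1.173648 = 1.70409.
ρ_SOR = ω* − 1 ≈ 0.70409.

ω* = 1.70409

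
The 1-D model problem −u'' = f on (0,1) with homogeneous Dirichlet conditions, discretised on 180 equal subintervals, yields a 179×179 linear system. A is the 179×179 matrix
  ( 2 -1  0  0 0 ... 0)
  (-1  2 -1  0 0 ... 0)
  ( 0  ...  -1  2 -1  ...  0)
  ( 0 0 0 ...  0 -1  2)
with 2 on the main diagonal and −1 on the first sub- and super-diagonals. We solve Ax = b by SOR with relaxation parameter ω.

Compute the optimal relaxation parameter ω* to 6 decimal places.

B_J for the 179×179 system has eigenvalues cos(kπ/180); ρ_J = cos(π/180) = 0.999848.
√(1−ρ_J²) = |sin(π/180)| = 0.0174524
ω* = 2 / (1 + 0.0174524) = 2 / 1.0174524 ≈ 1.965694.
[ρ_SOR] ω* − 1 = 0.965694.

ω* = 1.965694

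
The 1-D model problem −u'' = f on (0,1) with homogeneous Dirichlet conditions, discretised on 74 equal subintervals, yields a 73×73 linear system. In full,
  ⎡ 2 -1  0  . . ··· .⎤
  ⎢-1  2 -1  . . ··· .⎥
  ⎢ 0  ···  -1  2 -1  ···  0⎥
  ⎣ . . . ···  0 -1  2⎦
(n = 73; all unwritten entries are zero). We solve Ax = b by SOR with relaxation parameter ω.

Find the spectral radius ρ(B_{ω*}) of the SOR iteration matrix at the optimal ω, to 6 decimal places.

n=73: λ(B_J) = 1 − λ(A)/2 = cos(kπ/74); k=1 gives ρ_J = 0.999099.
√(1−ρ_J²) simplifies to sin(π/74) = 0.0424412.
ω* = 2/(1 + 0.0424412) = 2/1.0424412 = 1.918573.
ρ_SOR = ω* − 1 ≈ 0.918573.

ρ_SOR = 0.918573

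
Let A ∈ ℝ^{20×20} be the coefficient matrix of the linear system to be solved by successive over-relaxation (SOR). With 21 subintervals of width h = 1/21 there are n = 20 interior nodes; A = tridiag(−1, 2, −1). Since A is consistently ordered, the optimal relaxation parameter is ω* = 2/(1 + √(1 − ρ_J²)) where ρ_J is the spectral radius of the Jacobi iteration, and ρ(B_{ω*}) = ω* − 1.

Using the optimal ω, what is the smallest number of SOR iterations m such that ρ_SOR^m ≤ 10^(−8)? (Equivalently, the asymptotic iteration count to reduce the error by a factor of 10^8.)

m = 62

With n=20, ρ(Jacobi) = cos(π/21) = 0.9888308.
√(1−ρ_J²) simplifies to sin(π/21) = 0.1490423.
ω* = 2/(1 + 0.1490423) = 2/1.1490423 = 1.7405800.
[ρ_SOR] ω* − 1 = 0.7405800.
(0.7405800)^m ≤ 10^{−8}  ⇒  m·ln(0.7405800) ≤ −8·ln10  ⇒  m ≥ 61.336  ⇒  m = 62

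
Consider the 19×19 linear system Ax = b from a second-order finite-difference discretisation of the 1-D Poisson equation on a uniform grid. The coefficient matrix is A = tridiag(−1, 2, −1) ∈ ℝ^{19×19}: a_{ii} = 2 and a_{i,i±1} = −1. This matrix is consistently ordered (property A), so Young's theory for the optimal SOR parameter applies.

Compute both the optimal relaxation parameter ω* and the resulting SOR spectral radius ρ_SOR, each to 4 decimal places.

½·tridiag(1,0,1) at n=19: λ_k = cos(kπ/20); max |λ| at k=1 ⇒ ρ_J = cos(π/20) ≈ 0.9877.
1 − cos²(π/20) = sin²(π/20) ⇒ √(1−ρ_J²) = sin(π/20) = 0.15643.
Young: ω* = 2/(1+√(1−ρ_J²)) = 2/(1+0.15643) = 2/1.15643 = 1.7295.
[ρ_SOR] ω* − 1 = 0.7295.

ω* = 1.7295, ρ_SOR = 0.7295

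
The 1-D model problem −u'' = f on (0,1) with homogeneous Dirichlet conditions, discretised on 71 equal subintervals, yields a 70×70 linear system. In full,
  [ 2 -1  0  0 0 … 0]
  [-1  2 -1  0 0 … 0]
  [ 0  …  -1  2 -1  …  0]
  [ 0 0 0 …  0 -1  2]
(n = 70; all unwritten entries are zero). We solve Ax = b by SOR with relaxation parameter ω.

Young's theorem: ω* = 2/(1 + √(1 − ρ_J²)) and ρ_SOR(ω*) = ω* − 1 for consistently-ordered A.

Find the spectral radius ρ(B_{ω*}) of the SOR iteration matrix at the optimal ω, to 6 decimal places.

ρ_SOR = 0.915281

[ρ_J] n=70: ρ(B_J) = cos(π/(n+1)) = cos(π/71) = 0.999021.
√(1−ρ_J²) simplifies to sin(π/71) = 0.0442333.
So ω* = 2/1.0442333 = 1.915281 (Young).
ρ(B_{ω*}) = ω*−1 = 0.915281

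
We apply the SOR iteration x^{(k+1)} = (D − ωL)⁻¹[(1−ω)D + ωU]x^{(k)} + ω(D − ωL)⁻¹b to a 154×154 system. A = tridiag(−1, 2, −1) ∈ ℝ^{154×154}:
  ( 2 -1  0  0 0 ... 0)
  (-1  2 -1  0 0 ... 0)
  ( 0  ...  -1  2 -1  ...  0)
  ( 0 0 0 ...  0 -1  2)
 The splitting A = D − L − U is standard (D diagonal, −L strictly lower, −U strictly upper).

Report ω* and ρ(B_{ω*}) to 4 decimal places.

spectrum of D⁻¹(L+U) = {cos(kπ/155) : 1≤k≤154}; ρ_J = cos(π/155) = 0.9998.
√(1 − cos²(π/155)) = sin(π/155) ≈ 0.02027.
[ω*] 2 ÷ (1 + 0.02027) = 2 ÷ 1.02027 = 1.9603.
At ω = 1.9603 every |λ(B_ω)| = ω−1, so ρ_SOR = 0.9603.

ω* = 1.9603, ρ_SOR = 0.9603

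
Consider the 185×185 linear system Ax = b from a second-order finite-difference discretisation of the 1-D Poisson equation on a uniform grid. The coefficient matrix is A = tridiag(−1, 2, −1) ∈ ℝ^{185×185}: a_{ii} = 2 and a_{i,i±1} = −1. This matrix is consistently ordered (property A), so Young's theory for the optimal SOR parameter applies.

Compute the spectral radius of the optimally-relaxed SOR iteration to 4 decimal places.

ρ_SOR = 0.9668

[ρ_J] n=185: ρ(B_J) = cos(π/(n+1)) = cos(π/186) = 0.9999.
√(1−ρ_J²) simplifies to sin(π/186) = 0.01689.
ω* = 2/(1+0.01689) = 1.9668
ρ_SOR = ω* − 1 ≈ 0.9668.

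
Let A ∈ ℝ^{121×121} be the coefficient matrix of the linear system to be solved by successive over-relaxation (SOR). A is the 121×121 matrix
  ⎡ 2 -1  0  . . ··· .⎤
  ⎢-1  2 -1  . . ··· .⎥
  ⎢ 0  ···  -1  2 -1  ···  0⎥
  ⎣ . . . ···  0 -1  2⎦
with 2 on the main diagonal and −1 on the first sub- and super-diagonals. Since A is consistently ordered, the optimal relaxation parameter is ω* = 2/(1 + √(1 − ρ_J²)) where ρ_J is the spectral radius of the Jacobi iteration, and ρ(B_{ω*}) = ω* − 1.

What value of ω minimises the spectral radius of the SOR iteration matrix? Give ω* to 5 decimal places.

spectrum of D⁻¹(L+U) = {cos(kπ/122) : 1≤k≤121}; ρ_J = cos(π/122) = 0.99967.
√(1−ρ_J²) = |sin(π/122)| = 0.025748
ω* = 2 / (1 + 0.025748) = 2 / 1.025748 ≈ 1.94980.
ρ_SOR = ω* − 1 = 1.94980 − 1 = 0.94980.

ω* = 1.94980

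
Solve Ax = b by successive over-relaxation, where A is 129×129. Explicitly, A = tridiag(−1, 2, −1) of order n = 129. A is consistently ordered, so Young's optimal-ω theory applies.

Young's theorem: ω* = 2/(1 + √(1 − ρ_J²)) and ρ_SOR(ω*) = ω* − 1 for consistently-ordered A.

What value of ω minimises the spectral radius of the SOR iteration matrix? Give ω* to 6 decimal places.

ω* = 1.952813

½·tridiag(1,0,1) at n=129: λ_k = cos(kπ/130); max |λ| at k=1 ⇒ ρ_J = cos(π/130) ≈ 0.999708.
1 − cos²(π/130) = sin²(π/130) ⇒ √(1−ρ_J²) = sin(π/130) = 0.0241637.
ω* = 2 / (1 + 0.0241637) = 2 / 1.0241637 ≈ 1.952813.
Hence ρ(B_{ω*}) = 1.952813 − 1 = 0.952813.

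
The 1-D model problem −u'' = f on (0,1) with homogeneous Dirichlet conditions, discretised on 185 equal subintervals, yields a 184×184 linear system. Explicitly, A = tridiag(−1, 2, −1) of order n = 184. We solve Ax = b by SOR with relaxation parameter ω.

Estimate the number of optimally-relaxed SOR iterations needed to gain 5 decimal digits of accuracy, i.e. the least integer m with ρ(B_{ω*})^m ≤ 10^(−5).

m = 339

ρ_J = max_k |cos(kπ/185)| = cos(π/185) = 0.9998558
√(1 − cos²(π/185)) = sin(π/185) ≈ 0.0169808.
Then 2/(1+√(1−ρ_J²)) = 2/(1+0.0169808); ω* = 2/1.0169808 = 1.9666055.
[ρ_SOR] ω* − 1 = 0.9666055.
For 5 digits: m = 5·ln10 / (−ln 0.9666055) = 11.5129/0.0339648 = 338.966; round up → m = 339.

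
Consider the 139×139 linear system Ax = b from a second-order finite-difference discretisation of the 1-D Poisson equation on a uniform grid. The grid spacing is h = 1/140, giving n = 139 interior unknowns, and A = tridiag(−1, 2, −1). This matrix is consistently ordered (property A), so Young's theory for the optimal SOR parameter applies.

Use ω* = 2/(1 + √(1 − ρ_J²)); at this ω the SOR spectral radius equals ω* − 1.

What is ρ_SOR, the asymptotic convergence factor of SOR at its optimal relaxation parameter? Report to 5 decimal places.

ρ_SOR = 0.95611

½·tridiag(1,0,1) at n=139: λ_k = cos(kπ/140); max |λ| at k=1 ⇒ ρ_J = cos(π/140) ≈ 0.99975.
√(1−ρ_J²) simplifies to sin(π/140) = 0.022438.
ω* = 2 / (1 + 0.022438) = 2 / 1.022438 ≈ 1.95611.
At ω = 1.95611 every |λ(B_ω)| = ω−1, so ρ_SOR = 0.95611.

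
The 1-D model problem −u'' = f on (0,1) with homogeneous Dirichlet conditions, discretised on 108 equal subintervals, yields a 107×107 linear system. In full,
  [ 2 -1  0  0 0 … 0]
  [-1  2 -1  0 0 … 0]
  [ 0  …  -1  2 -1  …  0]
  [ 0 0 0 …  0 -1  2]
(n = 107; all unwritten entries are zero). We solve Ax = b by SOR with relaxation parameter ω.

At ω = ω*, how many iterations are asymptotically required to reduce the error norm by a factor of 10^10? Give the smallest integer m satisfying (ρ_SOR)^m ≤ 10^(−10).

m = 396

spectrum of D⁻¹(L+U) = {cos(kπ/108) : 1≤k≤107}; ρ_J = cos(π/108) = 0.9995770.
√(1−ρ_J²) = |sin(π/108)| = 0.0290847
[ω*] 2 ÷ (1 + 0.0290847) = 2 ÷ 1.0290847 = 1.9434746.
Hence ρ(B_{ω*}) = 1.9434746 − 1 = 0.9434746.
For 10 digits: m = 10·ln10 / (−ln 0.9434746) = 23.0259/0.0581858 = 395.731; round up → m = 396.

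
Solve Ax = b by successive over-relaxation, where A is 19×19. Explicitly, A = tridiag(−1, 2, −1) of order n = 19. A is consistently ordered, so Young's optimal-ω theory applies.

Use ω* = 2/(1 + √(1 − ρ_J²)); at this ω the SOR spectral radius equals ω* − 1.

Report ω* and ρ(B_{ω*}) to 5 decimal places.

ω* = 1.72945, ρ_SOR = 0.72945

½·tridiag(1,0,1) at n=19: λ_k = cos(kπ/20); max |λ| at k=1 ⇒ ρ_J = cos(π/20) ≈ 0.98769.
1 − cos²(π/20) = sin²(π/20) ⇒ √(1−ρ_J²) = sin(π/20) = 0.156434.
Then 2/(1+√(1−ρ_J²)) = 2/(1+0.156434); ω* = 2/1.156434 = 1.72945.
ρ(B_{ω*}) = ω*−1 = 0.72945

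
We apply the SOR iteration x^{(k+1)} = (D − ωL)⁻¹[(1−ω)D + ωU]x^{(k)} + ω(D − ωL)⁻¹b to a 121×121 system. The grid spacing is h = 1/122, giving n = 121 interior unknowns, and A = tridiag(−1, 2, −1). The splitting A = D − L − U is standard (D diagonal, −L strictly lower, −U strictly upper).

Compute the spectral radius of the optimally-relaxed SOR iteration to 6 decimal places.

ρ_SOR = 0.949797

ρ_J = max_k |cos(kπ/122)| = cos(π/122) = 0.999668
√(1 − cos²(π/122)) = sin(π/122) ≈ 0.0257479.
[ω*] 2 ÷ (1 + 0.0257479) = 2 ÷ 1.0257479 = 1.949797.
and ρ(B_{ω*}) = 1.949797 − 1 = 0.949797.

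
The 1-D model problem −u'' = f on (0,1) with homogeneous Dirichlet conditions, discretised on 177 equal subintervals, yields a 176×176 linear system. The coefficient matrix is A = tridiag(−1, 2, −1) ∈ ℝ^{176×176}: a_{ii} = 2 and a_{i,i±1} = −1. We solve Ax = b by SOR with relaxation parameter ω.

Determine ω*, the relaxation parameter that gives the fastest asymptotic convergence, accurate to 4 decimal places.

ω* = 1.9651

B_J for the 176×176 system has eigenvalues cos(kπ/177); ρ_J = cos(π/177) = 0.9998.
1 − cos²(π/177) = sin²(π/177) ⇒ √(1−ρ_J²) = sin(π/177) = 0.01775.
So ω* = 2/1.01775 = 1.9651 (Young).
ρ_SOR = ω* − 1 = 1.9651 − 1 = 0.9651.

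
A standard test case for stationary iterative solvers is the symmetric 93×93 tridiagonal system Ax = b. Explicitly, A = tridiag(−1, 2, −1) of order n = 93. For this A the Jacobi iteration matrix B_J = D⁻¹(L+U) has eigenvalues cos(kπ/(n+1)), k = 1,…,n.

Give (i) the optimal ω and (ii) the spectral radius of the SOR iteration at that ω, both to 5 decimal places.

ρ_J = max_k |cos(kπ/94)| = cos(π/94) = 0.99944
√(1−ρ_J²) simplifies to sin(π/94) = 0.033415.
So ω* = 2/1.033415 = 1.93533 (Young).
and ρ(B_{ω*}) = 1.93533 − 1 = 0.93533.

ω* = 1.93533, ρ_SOR = 0.93533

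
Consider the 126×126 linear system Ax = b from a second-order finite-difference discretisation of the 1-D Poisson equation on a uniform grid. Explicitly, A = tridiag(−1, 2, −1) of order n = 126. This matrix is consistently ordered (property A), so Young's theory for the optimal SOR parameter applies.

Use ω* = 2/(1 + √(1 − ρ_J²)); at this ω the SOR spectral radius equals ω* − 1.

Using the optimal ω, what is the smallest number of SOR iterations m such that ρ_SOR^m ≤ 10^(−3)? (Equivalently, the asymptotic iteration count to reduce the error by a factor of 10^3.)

m = 140

ρ_J = max_k |cos(kπ/127)| = cos(π/127) = 0.9996941
√(1−ρ_J²) = |sin(π/127)| = 0.0247344
Then 2/(1+√(1−ρ_J²)) = 2/(1+0.0247344); ω* = 2/1.0247344 = 1.9517252.
ρ(B_{ω*}) = ω*−1 = 0.9517252
(0.9517252)^m ≤ 10^{−3}  ⇒  m·ln(0.9517252) ≤ −3·ln10  ⇒  m ≥ 139.610  ⇒  m = 140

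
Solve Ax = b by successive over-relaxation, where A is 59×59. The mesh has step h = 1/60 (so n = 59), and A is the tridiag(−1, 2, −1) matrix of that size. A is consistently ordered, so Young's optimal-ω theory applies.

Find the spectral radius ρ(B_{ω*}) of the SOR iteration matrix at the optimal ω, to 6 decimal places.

spectrum of D⁻¹(L+U) = {cos(kπ/60) : 1≤k≤59}; ρ_J = cos(π/60) = 0.998630.
1 − cos²(π/60) = sin²(π/60) ⇒ √(1−ρ_J²) = sin(π/60) = 0.0523360.
ω* = 2 / (1 + 0.0523360) = 2 / 1.0523360 ≈ 1.900534.
and ρ(B_{ω*}) = 1.900534 − 1 = 0.900534.

ρ_SOR = 0.900534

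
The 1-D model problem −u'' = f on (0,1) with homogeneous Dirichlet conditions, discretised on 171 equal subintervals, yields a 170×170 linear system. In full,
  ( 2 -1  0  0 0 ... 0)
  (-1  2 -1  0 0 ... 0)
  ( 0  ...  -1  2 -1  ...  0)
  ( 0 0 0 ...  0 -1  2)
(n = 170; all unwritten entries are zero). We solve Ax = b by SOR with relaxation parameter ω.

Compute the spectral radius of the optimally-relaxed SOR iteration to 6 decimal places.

spectrum of D⁻¹(L+U) = {cos(kπ/171) : 1≤k≤170}; ρ_J = cos(π/171) = 0.999831.
√(1−ρ_J²) simplifies to sin(π/171) = 0.0183709.
Young: ω* = 2/(1+√(1−ρ_J²)) = 2/(1+0.0183709) = 2/1.0183709 = 1.963921.
ρ(B_{ω*}) = ω*−1 = 0.963921

ρ_SOR = 0.963921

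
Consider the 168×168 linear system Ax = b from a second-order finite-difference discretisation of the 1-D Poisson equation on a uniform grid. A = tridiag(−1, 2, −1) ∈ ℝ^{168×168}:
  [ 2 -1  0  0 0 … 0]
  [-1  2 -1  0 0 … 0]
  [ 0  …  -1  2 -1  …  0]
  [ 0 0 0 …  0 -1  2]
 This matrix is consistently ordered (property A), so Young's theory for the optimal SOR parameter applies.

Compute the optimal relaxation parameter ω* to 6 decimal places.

[ρ_J] n=168: ρ(B_J) = cos(π/(n+1)) = cos(π/169) = 0.999827.
√(1 − cos²(π/169)) = sin(π/169) ≈ 0.0185882.
ω* = 2 / (1 + 0.0185882) = 2 / 1.0185882 ≈ 1.963502.
ρ(B_{ω*}) = ω*−1 = 0.963502

ω* = 1.963502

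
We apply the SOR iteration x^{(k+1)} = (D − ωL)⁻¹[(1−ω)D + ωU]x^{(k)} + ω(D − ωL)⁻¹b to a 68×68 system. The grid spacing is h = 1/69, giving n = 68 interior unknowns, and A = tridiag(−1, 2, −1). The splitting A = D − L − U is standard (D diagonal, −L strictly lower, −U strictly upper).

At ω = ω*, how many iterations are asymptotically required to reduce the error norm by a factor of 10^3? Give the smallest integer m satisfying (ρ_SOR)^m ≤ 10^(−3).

m = 76

½·tridiag(1,0,1) at n=68: λ_k = cos(kπ/69); max |λ| at k=1 ⇒ ρ_J = cos(π/69) ≈ 0.9989637.
√(1−ρ_J²) = |sin(π/69)| = 0.0455146
ω* = 2 / (1 + 0.0455146) = 2 / 1.0455146 ≈ 1.9129336.
[ρ_SOR] ω* − 1 = 0.9129336.
3·ln10 = 6.90776; −ln(0.9129336) = 0.0910921; m = ⌈6.90776/0.0910921⌉ = ⌈75.833⌉ = 76.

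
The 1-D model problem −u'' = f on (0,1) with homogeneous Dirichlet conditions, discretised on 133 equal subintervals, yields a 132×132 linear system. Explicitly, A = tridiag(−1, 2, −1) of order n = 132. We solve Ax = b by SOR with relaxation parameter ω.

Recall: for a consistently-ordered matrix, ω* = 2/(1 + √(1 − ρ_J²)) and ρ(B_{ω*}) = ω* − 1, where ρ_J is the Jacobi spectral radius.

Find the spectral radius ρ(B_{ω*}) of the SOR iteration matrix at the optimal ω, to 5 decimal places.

ρ_SOR = 0.95385

ρ_J = max_k |cos(kπ/133)| = cos(π/133) = 0.99972
√(1−ρ_J²) = |sin(π/133)| = 0.023619
ω* = 2/(1 + 0.023619) = 2/1.023619 = 1.95385.
[ρ_SOR] ω* − 1 = 0.95385.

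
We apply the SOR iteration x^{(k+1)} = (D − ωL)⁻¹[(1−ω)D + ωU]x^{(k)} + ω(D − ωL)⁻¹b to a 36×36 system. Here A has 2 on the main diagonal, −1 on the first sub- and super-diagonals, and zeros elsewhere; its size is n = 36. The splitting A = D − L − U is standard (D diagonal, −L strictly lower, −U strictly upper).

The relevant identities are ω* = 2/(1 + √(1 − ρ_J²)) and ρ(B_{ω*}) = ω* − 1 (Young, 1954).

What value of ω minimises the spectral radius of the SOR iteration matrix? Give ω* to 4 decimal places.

With n=36, ρ(Jacobi) = cos(π/37) = 0.9964.
root = sin(π/37) = 0.08481  (since 1−cos² = sin²).
ω* = 2/(1+0.08481) = 1.8436
ρ(B_{ω*}) = ω*−1 = 0.8436

ω* = 1.8436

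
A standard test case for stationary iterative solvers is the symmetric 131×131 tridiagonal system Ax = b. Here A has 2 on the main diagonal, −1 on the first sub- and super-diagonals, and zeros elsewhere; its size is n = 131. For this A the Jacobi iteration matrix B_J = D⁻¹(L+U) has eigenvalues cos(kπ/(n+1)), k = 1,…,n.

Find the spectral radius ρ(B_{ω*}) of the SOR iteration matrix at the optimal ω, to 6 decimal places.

ρ_SOR = 0.953511

n=131: λ(B_J) = 1 − λ(A)/2 = cos(kπ/132); k=1 gives ρ_J = 0.999717.
root = sin(π/132) = 0.0237977  (since 1−cos² = sin²).
Young: ω* = 2/(1+√(1−ρ_J²)) = 2/(1+0.0237977) = 2/1.0237977 = 1.953511.
[ρ_SOR] ω* − 1 = 0.953511.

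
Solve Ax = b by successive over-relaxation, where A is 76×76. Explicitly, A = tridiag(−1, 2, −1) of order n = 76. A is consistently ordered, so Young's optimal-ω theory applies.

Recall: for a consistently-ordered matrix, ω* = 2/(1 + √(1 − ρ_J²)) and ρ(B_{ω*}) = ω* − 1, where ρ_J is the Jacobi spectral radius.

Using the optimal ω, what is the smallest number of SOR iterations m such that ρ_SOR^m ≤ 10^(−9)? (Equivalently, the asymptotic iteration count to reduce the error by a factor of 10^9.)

With n=76, ρ(Jacobi) = cos(π/77) = 0.9991678.
√(1−ρ_J²) = |sin(π/77)| = 0.0407886
[ω*] 2 ÷ (1 + 0.0407886) = 2 ÷ 1.0407886 = 1.9216198.
[ρ_SOR] ω* − 1 = 0.9216198.
9·ln10 = 20.7233; −ln(0.9216198) = 0.0816225; m = ⌈20.7233/0.0816225⌉ = ⌈253.892⌉ = 254.

m = 254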